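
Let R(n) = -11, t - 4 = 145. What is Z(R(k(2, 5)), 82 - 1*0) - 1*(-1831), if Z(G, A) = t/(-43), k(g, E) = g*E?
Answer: 78584/43 ≈ 1827.5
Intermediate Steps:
t = 149 (t = 4 + 145 = 149)
k(g, E) = E*g
Z(G, A) = -149/43 (Z(G, A) = 149/(-43) = 149*(-1/43) = -149/43)
Z(R(k(2, 5)), 82 - 1*0) - 1*(-1831) = -149/43 - 1*(-1831) = -149/43 + 1831 = 78584/43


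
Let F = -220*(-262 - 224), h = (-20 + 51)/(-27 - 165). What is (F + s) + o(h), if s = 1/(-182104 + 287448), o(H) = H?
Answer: 33790090417/316032 ≈ 1.0692e+5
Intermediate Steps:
h = -31/192 (h = 31/(-192) = 31*(-1/192) = -31/192 ≈ -0.16146)
s = 1/105344 ≈ 9.4927e-6
F = 106920 (F = -220*(-486) = 106920)
(F + s) + o(h) = (106920 + 1/105344) - 31/192 = 11263380481/105344 - 31/192 = 33790090417/316032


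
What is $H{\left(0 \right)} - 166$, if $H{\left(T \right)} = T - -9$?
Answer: $-157$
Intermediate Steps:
$H{\left(T \right)} = 9 + T$ ($H{\left(T \right)} = T + 9 = 9 + T$)
$H{\left(0 \right)} - 166 = \left(9 + 0\right) - 166 = 9 - 166 = -157$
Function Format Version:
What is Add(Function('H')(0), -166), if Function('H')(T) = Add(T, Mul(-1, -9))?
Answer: -157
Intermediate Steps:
Function('H')(T) = Add(9, T) (Function('H')(T) = Add(T, 9) = Add(9, T))
Add(Function('H')(0), -166) = Add(Add(9, 0), -166) = Add(9, -166) = -157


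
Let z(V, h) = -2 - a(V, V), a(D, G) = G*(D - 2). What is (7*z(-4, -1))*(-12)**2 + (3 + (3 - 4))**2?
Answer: -26204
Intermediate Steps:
a(D, G) = G*(-2 + D)
z(V, h) = -2 - V*(-2 + V)
(7*z(-4, -1))*(-12)**2 + (3 + (3 - 4))**2 = (7*(-2 - 1*(-4)*(-2 - 4)))*(-12)**2 + (3 + (3 - 4))**2 = (7*(-2 - 1*(-4)*(-6)))*144 + (3 - 1)**2 = (7*(-2 - 24))*144 + 2**2 = (7*(-26))*144 + 4 = -182*144 + 4 = -26208 + 4 = -26204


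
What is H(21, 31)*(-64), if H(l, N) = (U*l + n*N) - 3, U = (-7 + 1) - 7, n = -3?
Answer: 23616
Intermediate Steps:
U = -13 (U = -6 - 7 = -13)
H(l, N) = -3 - 13*l - 3*N (H(l, N) = (-13*l - 3*N) - 3 = -3 - 13*l - 3*N)
H(21, 31)*(-64) = (-3 - 13*21 - 3*31)*(-64) = (-3 - 273 - 93)*(-64) = -369*(-64) = 23616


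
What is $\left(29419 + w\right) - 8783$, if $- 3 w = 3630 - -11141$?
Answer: $\frac{47137}{3} \approx 15712.0$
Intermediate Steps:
$w = - \frac{14771}{3}$ ($w = - \frac{3630 - -11141}{3} = - \frac{3630 + 11141}{3} = \left(- \frac{1}{3}\right) 14771 = - \frac{14771}{3} \approx -4923.7$)
$\left(29419 + w\right) - 8783 = \left(29419 - \frac{14771}{3}\right) - 8783 = \frac{73486}{3} - 8783 = \frac{47137}{3}$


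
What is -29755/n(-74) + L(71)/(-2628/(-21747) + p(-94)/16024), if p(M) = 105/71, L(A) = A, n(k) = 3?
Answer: -3102297542883/332463283 ≈ -9331.3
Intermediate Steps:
p(M) = 105/71 (p(M) = 105*(1/71) = 105/71)
-29755/n(-74) + L(71)/(-2628/(-21747) + p(-94)/16024) = -29755/3 + 71/(-2628/(-21747) + (105/71)/16024) = -29755*⅓ + 71/(-2628*(-1/21747) + (105/71)*(1/16024)) = -29755/3 + 71/(876/7249 + 105/1137704) = -29755/3 + 71/(997389849/8247216296) = -29755/3 + 71*(8247216296/997389849) = -29755/3 + 585552357016/997389849 = -3102297542883/332463283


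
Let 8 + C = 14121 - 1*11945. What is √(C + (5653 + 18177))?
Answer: √25998 ≈ 161.24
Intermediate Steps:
C = 2168 (C = -8 + (14121 - 1*11945) = -8 + (14121 - 11945) = -8 + 2176 = 2168)
√(C + (5653 + 18177)) = √(2168 + (5653 + 18177)) = √(2168 + 23830) = √25998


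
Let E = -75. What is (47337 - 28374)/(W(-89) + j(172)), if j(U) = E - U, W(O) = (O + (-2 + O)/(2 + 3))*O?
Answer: 94815/46469 ≈ 2.0404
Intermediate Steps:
W(O) = O*(-⅖ + 6*O/5) (W(O) = (O + (-2 + O)/5)*O = (O + (-2 + O)*(⅕))*O = (O + (-⅖ + O/5))*O = (-⅖ + 6*O/5)*O = O*(-⅖ + 6*O/5))
j(U) = -75 - U
(47337 - 28374)/(W(-89) + j(172)) = (47337 - 28374)/((⅖)*(-89)*(-1 + 3*(-89)) + (-75 - 1*172)) = 18963/((⅖)*(-89)*(-1 - 267) + (-75 - 172)) = 18963/((⅖)*(-89)*(-268) - 247) = 18963/(47704/5 - 247) = 18963/(46469/5) = 18963*(5/46469) = 94815/46469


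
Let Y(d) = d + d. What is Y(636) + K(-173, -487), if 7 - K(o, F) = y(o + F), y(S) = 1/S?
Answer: 844141/660 ≈ 1279.0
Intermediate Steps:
Y(d) = 2*d
K(o, F) = 7 - 1/(F + o) (K(o, F) = 7 - 1/(o + F) = 7 - 1/(F + o))
Y(636) + K(-173, -487) = 2*636 + (7 - 1/(-487 - 173)) = 1272 + (7 - 1/(-660)) = 1272 + (7 - 1*(-1/660)) = 1272 + (7 + 1/660) = 1272 + 4621/660 = 844141/660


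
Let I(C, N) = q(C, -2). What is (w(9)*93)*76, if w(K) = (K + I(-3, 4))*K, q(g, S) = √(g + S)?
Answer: 572508 + 63612*I*√5 ≈ 5.7251e+5 + 1.4224e+5*I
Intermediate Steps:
q(g, S) = √(S + g)
I(C, N) = √(-2 + C)
w(K) = K*(K + I*√5) (w(K) = (K + √(-2 - 3))*K = (K + √(-5))*K = (K + I*√5)*K = K*(K + I*√5))
(w(9)*93)*76 = ((9*(9 + I*√5))*93)*76 = ((81 + 9*I*√5)*93)*76 = (7533 + 837*I*√5)*76 = 572508 + 63612*I*√5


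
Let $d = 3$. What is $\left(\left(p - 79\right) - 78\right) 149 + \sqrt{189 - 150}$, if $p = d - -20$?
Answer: $-19966 + \sqrt{39} \approx -19960.0$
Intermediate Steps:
$p = 23$ ($p = 3 - -20 = 3 + 20 = 23$)
$\left(\left(p - 79\right) - 78\right) 149 + \sqrt{189 - 150} = \left(\left(23 - 79\right) - 78\right) 149 + \sqrt{189 - 150} = \left(-56 - 78\right) 149 + \sqrt{39} = \left(-134\right) 149 + \sqrt{39} = -19966 + \sqrt{39}$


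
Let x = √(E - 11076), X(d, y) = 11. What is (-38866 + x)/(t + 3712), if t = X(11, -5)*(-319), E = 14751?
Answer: -38866/203 + 5*√3/29 ≈ -191.16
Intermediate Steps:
x = 35*√3 (x = √(14751 - 11076) = √3675 = 35*√3 ≈ 60.622)
t = -3509 (t = 11*(-319) = -3509)
(-38866 + x)/(t + 3712) = (-38866 + 35*√3)/(-3509 + 3712) = (-38866 + 35*√3)/203 = (-38866 + 35*√3)*(1/203) = -38866/203 + 5*√3/29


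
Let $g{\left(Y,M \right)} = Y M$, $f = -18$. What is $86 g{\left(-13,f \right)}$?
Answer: $20124$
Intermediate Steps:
$g{\left(Y,M \right)} = M Y$
$86 g{\left(-13,f \right)} = 86 \left(\left(-18\right) \left(-13\right)\right) = 86 \cdot 234 = 20124$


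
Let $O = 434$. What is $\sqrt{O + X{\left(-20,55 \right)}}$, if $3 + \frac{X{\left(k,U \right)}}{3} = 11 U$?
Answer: $8 \sqrt{35} \approx 47.329$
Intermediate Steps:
$X{\left(k,U \right)} = -9 + 33 U$ ($X{\left(k,U \right)} = -9 + 3 \cdot 11 U = -9 + 33 U$)
$\sqrt{O + X{\left(-20,55 \right)}} = \sqrt{434 + \left(-9 + 33 \cdot 55\right)} = \sqrt{434 + \left(-9 + 1815\right)} = \sqrt{434 + 1806} = \sqrt{2240} = 8 \sqrt{35}$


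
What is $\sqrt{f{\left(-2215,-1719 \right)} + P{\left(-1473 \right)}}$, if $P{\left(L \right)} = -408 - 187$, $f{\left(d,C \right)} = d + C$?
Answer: $i \sqrt{4529} \approx 67.298 i$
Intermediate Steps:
$f{\left(d,C \right)} = C + d$
$P{\left(L \right)} = -595$ ($P{\left(L \right)} = -408 - 187 = -595$)
$\sqrt{f{\left(-2215,-1719 \right)} + P{\left(-1473 \right)}} = \sqrt{\left(-1719 - 2215\right) - 595} = \sqrt{-3934 - 595} = \sqrt{-4529} = i \sqrt{4529}$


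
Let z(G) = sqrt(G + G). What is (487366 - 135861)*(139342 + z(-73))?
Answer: 48979409710 + 351505*I*sqrt(146) ≈ 4.8979e+10 + 4.2472e+6*I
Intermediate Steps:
z(G) = sqrt(2)*sqrt(G) (z(G) = sqrt(2*G) = sqrt(2)*sqrt(G))
(487366 - 135861)*(139342 + z(-73)) = (487366 - 135861)*(139342 + sqrt(2)*sqrt(-73)) = 351505*(139342 + sqrt(2)*(I*sqrt(73))) = 351505*(139342 + I*sqrt(146)) = 48979409710 + 351505*I*sqrt(146)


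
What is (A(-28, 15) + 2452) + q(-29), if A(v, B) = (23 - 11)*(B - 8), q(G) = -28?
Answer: 2508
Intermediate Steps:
A(v, B) = -96 + 12*B (A(v, B) = 12*(-8 + B) = -96 + 12*B)
(A(-28, 15) + 2452) + q(-29) = ((-96 + 12*15) + 2452) - 28 = ((-96 + 180) + 2452) - 28 = (84 + 2452) - 28 = 2536 - 28 = 2508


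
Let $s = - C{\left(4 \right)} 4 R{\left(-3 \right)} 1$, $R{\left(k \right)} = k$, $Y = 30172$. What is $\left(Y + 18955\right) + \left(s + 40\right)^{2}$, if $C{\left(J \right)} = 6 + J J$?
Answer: $141543$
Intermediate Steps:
$C{\left(J \right)} = 6 + J^{2}$
$s = 264$ ($s = - \left(6 + 4^{2}\right) 4 \left(-3\right) 1 = - \left(6 + 16\right) 4 \left(-3\right) 1 = - 22 \cdot 4 \left(-3\right) 1 = - 88 \left(-3\right) 1 = - \left(-264\right) 1 = \left(-1\right) \left(-264\right) = 264$)
$\left(Y + 18955\right) + \left(s + 40\right)^{2} = \left(30172 + 18955\right) + \left(264 + 40\right)^{2} = 49127 + 304^{2} = 49127 + 92416 = 141543$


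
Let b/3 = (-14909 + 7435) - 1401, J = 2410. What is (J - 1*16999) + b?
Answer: -41214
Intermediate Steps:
b = -26625 (b = 3*((-14909 + 7435) - 1401) = 3*(-7474 - 1401) = 3*(-8875) = -26625)
(J - 1*16999) + b = (2410 - 1*16999) - 26625 = (2410 - 16999) - 26625 = -14589 - 26625 = -41214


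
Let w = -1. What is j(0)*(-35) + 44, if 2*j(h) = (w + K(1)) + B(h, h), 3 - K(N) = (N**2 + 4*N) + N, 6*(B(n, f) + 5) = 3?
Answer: 771/4 ≈ 192.75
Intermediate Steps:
B(n, f) = -9/2 (B(n, f) = -5 + (1/6)*3 = -5 + 1/2 = -9/2)
K(N) = 3 - N**2 - 5*N (K(N) = 3 - ((N**2 + 4*N) + N) = 3 - (N**2 + 5*N) = 3 + (-N**2 - 5*N) = 3 - N**2 - 5*N)
j(h) = -17/4 (j(h) = ((-1 + (3 - 1*1**2 - 5*1)) - 9/2)/2 = ((-1 + (3 - 1*1 - 5)) - 9/2)/2 = ((-1 + (3 - 1 - 5)) - 9/2)/2 = ((-1 - 3) - 9/2)/2 = (-4 - 9/2)/2 = (1/2)*(-17/2) = -17/4)
j(0)*(-35) + 44 = -17/4*(-35) + 44 = 595/4 + 44 = 771/4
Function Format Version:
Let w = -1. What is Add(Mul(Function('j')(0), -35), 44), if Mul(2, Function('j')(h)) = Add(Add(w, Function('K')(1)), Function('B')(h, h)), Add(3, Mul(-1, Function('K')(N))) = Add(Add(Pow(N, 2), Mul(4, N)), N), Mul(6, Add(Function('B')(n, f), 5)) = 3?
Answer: Rational(771, 4) ≈ 192.75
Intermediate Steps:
Function('B')(n, f) = Rational(-9, 2) (Function('B')(n, f) = Add(-5, Mul(Rational(1, 6), 3)) = Add(-5, Rational(1, 2)) = Rational(-9, 2))
Function('K')(N) = Add(3, Mul(-1, Pow(N, 2)), Mul(-5, N)) (Function('K')(N) = Add(3, Mul(-1, Add(Add(Pow(N, 2), Mul(4, N)), N))) = Add(3, Mul(-1, Add(Pow(N, 2), Mul(5, N)))) = Add(3, Add(Mul(-1, Pow(N, 2)), Mul(-5, N))) = Add(3, Mul(-1, Pow(N, 2)), Mul(-5, N)))
Function('j')(h) = Rational(-17, 4) (Function('j')(h) = Mul(Rational(1, 2), Add(Add(-1, Add(3, Mul(-1, Pow(1, 2)), Mul(-5, 1))), Rational(-9, 2))) = Mul(Rational(1, 2), Add(Add(-1, Add(3, Mul(-1, 1), -5)), Rational(-9, 2))) = Mul(Rational(1, 2), Add(Add(-1, Add(3, -1, -5)), Rational(-9, 2))) = Mul(Rational(1, 2), Add(Add(-1, -3), Rational(-9, 2))) = Mul(Rational(1, 2), Add(-4, Rational(-9, 2))) = Mul(Rational(1, 2), Rational(-17, 2)) = Rational(-17, 4))
Add(Mul(Function('j')(0), -35), 44) = Add(Mul(Rational(-17, 4), -35), 44) = Add(Rational(595, 4), 44) = Rational(771, 4)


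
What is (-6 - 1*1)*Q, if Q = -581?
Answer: 4067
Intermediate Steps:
(-6 - 1*1)*Q = (-6 - 1*1)*(-581) = (-6 - 1)*(-581) = -7*(-581) = 4067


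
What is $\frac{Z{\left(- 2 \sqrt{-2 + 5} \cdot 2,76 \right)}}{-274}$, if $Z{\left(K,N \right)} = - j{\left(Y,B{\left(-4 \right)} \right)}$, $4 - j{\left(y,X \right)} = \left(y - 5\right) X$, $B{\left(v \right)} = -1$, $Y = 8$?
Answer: $\frac{7}{274} \approx 0.025547$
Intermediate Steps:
$j{\left(y,X \right)} = 4 - X \left(-5 + y\right)$ ($j{\left(y,X \right)} = 4 - \left(y - 5\right) X = 4 - \left(-5 + y\right) X = 4 - X \left(-5 + y\right)$)
$Z{\left(K,N \right)} = -7$ ($Z{\left(K,N \right)} = - (4 + 5 \left(-1\right) - \left(-1\right) 8) = - (4 - 5 + 8) = \left(-1\right) 7 = -7$)
$\frac{Z{\left(- 2 \sqrt{-2 + 5} \cdot 2,76 \right)}}{-274} = - \frac{7}{-274} = \left(-7\right) \left(- \frac{1}{274}\right) = \frac{7}{274}$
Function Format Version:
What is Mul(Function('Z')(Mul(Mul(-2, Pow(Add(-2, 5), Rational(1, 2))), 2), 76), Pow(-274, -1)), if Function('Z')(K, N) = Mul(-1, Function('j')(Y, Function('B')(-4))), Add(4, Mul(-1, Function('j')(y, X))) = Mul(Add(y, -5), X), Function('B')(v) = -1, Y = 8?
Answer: Rational(7, 274) ≈ 0.025547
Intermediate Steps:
Function('j')(y, X) = Add(4, Mul(-1, X, Add(-5, y))) (Function('j')(y, X) = Add(4, Mul(-1, Mul(Add(y, -5), X))) = Add(4, Mul(-1, Mul(Add(-5, y), X))) = Add(4, Mul(-1, Mul(X, Add(-5, y)))) = Add(4, Mul(-1, X, Add(-5, y))))
Function('Z')(K, N) = -7 (Function('Z')(K, N) = Mul(-1, Add(4, Mul(5, -1), Mul(-1, -1, 8))) = Mul(-1, Add(4, -5, 8)) = Mul(-1, 7) = -7)
Mul(Function('Z')(Mul(Mul(-2, Pow(Add(-2, 5), Rational(1, 2))), 2), 76), Pow(-274, -1)) = Mul(-7, Pow(-274, -1)) = Mul(-7, Rational(-1, 274)) = Rational(7, 274)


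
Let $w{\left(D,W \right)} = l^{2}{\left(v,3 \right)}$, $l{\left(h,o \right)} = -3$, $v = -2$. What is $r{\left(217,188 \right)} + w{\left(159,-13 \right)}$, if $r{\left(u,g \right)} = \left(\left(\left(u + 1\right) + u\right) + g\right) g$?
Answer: $117133$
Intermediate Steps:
$r{\left(u,g \right)} = g \left(1 + g + 2 u\right)$ ($r{\left(u,g \right)} = \left(\left(\left(1 + u\right) + u\right) + g\right) g = \left(\left(1 + 2 u\right) + g\right) g = \left(1 + g + 2 u\right) g = g \left(1 + g + 2 u\right)$)
$w{\left(D,W \right)} = 9$ ($w{\left(D,W \right)} = \left(-3\right)^{2} = 9$)
$r{\left(217,188 \right)} + w{\left(159,-13 \right)} = 188 \left(1 + 188 + 2 \cdot 217\right) + 9 = 188 \left(1 + 188 + 434\right) + 9 = 188 \cdot 623 + 9 = 117124 + 9 = 117133$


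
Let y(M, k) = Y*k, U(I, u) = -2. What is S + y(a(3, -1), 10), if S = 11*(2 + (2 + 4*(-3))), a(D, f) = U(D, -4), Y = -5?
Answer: -138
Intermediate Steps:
a(D, f) = -2
y(M, k) = -5*k
S = -88 (S = 11*(2 + (2 - 12)) = 11*(2 - 10) = 11*(-8) = -88)
S + y(a(3, -1), 10) = -88 - 5*10 = -88 - 50 = -138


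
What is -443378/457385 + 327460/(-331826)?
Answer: -148449820164/75886117505 ≈ -1.9562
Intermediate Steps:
-443378/457385 + 327460/(-331826) = -443378*1/457385 + 327460*(-1/331826) = -443378/457385 - 163730/165913 = -148449820164/75886117505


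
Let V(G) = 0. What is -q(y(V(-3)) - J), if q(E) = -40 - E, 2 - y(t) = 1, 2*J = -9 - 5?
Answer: 48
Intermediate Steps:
J = -7 (J = (-9 - 5)/2 = (1/2)*(-14) = -7)
y(t) = 1 (y(t) = 2 - 1*1 = 2 - 1 = 1)
-q(y(V(-3)) - J) = -(-40 - (1 - 1*(-7))) = -(-40 - (1 + 7)) = -(-40 - 1*8) = -(-40 - 8) = -1*(-48) = 48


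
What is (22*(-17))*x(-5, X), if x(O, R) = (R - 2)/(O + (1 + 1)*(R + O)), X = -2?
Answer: -1496/19 ≈ -78.737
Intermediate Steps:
x(O, R) = (-2 + R)/(2*R + 3*O) (x(O, R) = (-2 + R)/(O + 2*(O + R)) = (-2 + R)/(O + (2*O + 2*R)) = (-2 + R)/(2*R + 3*O))
(22*(-17))*x(-5, X) = (22*(-17))*((-2 - 2)/(2*(-2) + 3*(-5))) = -374*(-4)/(-4 - 15) = -374*(-4)/(-19) = -(-374)*(-4)/19 = -374*4/19 = -1496/19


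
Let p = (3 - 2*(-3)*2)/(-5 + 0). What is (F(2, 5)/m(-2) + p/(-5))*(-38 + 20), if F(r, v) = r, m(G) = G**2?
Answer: -99/5 ≈ -19.800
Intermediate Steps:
p = -3 (p = (3 + 6*2)/(-5) = (3 + 12)*(-1/5) = 15*(-1/5) = -3)
(F(2, 5)/m(-2) + p/(-5))*(-38 + 20) = (2/((-2)**2) - 3/(-5))*(-38 + 20) = (2/4 - 3*(-1/5))*(-18) = (2*(1/4) + 3/5)*(-18) = (1/2 + 3/5)*(-18) = (11/10)*(-18) = -99/5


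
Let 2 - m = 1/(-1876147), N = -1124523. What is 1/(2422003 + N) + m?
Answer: 4868529592747/2434263209560 ≈ 2.0000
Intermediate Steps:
m = 3752295/1876147 (m = 2 - 1/(-1876147) = 2 - 1*(-1/1876147) = 2 + 1/1876147 = 3752295/1876147 ≈ 2.0000)
1/(2422003 + N) + m = 1/(2422003 - 1124523) + 3752295/1876147 = 1/1297480 + 3752295/1876147 = 4868529592747/2434263209560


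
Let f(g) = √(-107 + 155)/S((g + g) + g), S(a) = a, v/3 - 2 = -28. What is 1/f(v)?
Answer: -39*√3/2 ≈ -33.775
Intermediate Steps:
v = -78 (v = 6 + 3*(-28) = 6 - 84 = -78)
f(g) = 4*√3/(3*g) (f(g) = √(-107 + 155)/((g + g) + g) = √48/(2*g + g) = (4*√3)/((3*g)) = (4*√3)*(1/(3*g)) = 4*√3/(3*g))
1/f(v) = 1/((4/3)*√3/(-78)) = 1/((4/3)*√3*(-1/78)) = 1/(-2*√3/117) = -39*√3/2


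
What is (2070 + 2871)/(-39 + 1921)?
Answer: 4941/1882 ≈ 2.6254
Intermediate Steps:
(2070 + 2871)/(-39 + 1921) = 4941/1882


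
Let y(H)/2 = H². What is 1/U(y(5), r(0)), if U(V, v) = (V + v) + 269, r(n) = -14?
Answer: 1/305 ≈ 0.0032787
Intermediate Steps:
y(H) = 2*H²
U(V, v) = 269 + V + v
1/U(y(5), r(0)) = 1/(269 + 2*5² - 14) = 1/(269 + 2*25 - 14) = 1/(269 + 50 - 14) = 1/305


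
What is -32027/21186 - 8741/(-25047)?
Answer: -692473/595562 ≈ -1.1627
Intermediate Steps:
-32027/21186 - 8741/(-25047) = -32027*1/21186 - 8741*(-1/25047) = -32027/21186 + 8741/25047 = -692473/595562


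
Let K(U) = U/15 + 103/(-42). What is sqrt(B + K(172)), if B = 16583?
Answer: 3*sqrt(9033430)/70 ≈ 128.81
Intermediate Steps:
K(U) = -103/42 + U/15 (K(U) = U*(1/15) + 103*(-1/42) = U/15 - 103/42 = -103/42 + U/15)
sqrt(B + K(172)) = sqrt(16583 + (-103/42 + (1/15)*172)) = sqrt(16583 + (-103/42 + 172/15)) = sqrt(16583 + 631/70) = sqrt(1161441/70) = 3*sqrt(9033430)/70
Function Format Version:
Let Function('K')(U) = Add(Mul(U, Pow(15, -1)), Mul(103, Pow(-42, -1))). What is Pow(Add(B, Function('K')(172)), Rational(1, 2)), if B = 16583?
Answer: Mul(Rational(3, 70), Pow(9033430, Rational(1, 2))) ≈ 128.81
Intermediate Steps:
Function('K')(U) = Add(Rational(-103, 42), Mul(Rational(1, 15), U)) (Function('K')(U) = Add(Mul(U, Rational(1, 15)), Mul(103, Rational(-1, 42))) = Add(Mul(Rational(1, 15), U), Rational(-103, 42)) = Add(Rational(-103, 42), Mul(Rational(1, 15), U)))
Pow(Add(B, Function('K')(172)), Rational(1, 2)) = Pow(Add(16583, Add(Rational(-103, 42), Mul(Rational(1, 15), 172))), Rational(1, 2)) = Pow(Add(16583, Add(Rational(-103, 42), Rational(172, 15))), Rational(1, 2)) = Pow(Add(16583, Rational(631, 70)), Rational(1, 2)) = Pow(Rational(1161441, 70), Rational(1, 2)) = Mul(Rational(3, 70), Pow(9033430, Rational(1, 2)))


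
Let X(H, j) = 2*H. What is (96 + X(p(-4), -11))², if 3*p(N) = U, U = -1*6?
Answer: 8464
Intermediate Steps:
U = -6
p(N) = -2 (p(N) = (⅓)*(-6) = -2)
(96 + X(p(-4), -11))² = (96 + 2*(-2))² = (96 - 4)² = 92² = 8464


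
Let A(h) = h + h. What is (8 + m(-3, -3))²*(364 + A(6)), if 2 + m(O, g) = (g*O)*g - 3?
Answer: 216576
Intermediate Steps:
A(h) = 2*h
m(O, g) = -5 + O*g² (m(O, g) = -2 + ((g*O)*g - 3) = -2 + ((O*g)*g - 3) = -2 + (O*g² - 3) = -2 + (-3 + O*g²) = -5 + O*g²)
(8 + m(-3, -3))²*(364 + A(6)) = (8 + (-5 - 3*(-3)²))²*(364 + 2*6) = (8 + (-5 - 3*9))²*(364 + 12) = (8 + (-5 - 27))²*376 = (8 - 32)²*376 = (-24)²*376 = 576*376 = 216576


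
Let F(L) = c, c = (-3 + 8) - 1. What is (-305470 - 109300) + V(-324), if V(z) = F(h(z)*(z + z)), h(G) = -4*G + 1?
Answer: -414766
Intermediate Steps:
h(G) = 1 - 4*G
c = 4 (c = 5 - 1 = 4)
F(L) = 4
V(z) = 4
(-305470 - 109300) + V(-324) = (-305470 - 109300) + 4 = -414770 + 4 = -414766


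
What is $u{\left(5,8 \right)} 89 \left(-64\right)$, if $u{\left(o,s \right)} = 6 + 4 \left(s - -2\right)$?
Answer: $-262016$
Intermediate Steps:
$u{\left(o,s \right)} = 14 + 4 s$ ($u{\left(o,s \right)} = 6 + 4 \left(s + 2\right) = 6 + 4 \left(2 + s\right) = 6 + \left(8 + 4 s\right) = 14 + 4 s$)
$u{\left(5,8 \right)} 89 \left(-64\right) = \left(14 + 4 \cdot 8\right) 89 \left(-64\right) = \left(14 + 32\right) 89 \left(-64\right) = 46 \cdot 89 \left(-64\right) = 4094 \left(-64\right) = -262016$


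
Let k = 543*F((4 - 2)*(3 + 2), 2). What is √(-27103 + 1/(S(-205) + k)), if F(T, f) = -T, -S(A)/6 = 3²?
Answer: I*√203775641463/2742 ≈ 164.63*I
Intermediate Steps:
S(A) = -54 (S(A) = -6*3² = -6*9 = -54)
k = -5430 (k = 543*(-(4 - 2)*(3 + 2)) = 543*(-2*5) = 543*(-1*10) = 543*(-10) = -5430)
√(-27103 + 1/(S(-205) + k)) = √(-27103 + 1/(-54 - 5430)) = √(-27103 + 1/(-5484)) = √(-27103 - 1/5484) = √(-148632853/5484) = I*√203775641463/2742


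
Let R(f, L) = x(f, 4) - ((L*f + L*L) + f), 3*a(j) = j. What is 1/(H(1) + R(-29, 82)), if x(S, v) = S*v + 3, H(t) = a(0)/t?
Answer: -1/4430 ≈ -0.00022573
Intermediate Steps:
a(j) = j/3
H(t) = 0 (H(t) = ((⅓)*0)/t = 0/t = 0)
x(S, v) = 3 + S*v
R(f, L) = 3 - L² + 3*f - L*f (R(f, L) = (3 + f*4) - ((L*f + L*L) + f) = (3 + 4*f) - ((L*f + L²) + f) = (3 + 4*f) - ((L² + L*f) + f) = (3 + 4*f) - (f + L² + L*f) = (3 + 4*f) + (-f - L² - L*f) = 3 - L² + 3*f - L*f)
1/(H(1) + R(-29, 82)) = 1/(0 + (3 - 1*82² + 3*(-29) - 1*82*(-29))) = 1/(0 + (3 - 1*6724 - 87 + 2378)) = 1/(0 + (3 - 6724 - 87 + 2378)) = 1/(0 - 4430) = 1/(-4430) = -1/4430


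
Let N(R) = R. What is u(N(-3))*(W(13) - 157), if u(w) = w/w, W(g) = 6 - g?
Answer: -164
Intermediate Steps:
u(w) = 1
u(N(-3))*(W(13) - 157) = 1*((6 - 1*13) - 157) = 1*((6 - 13) - 157) = 1*(-7 - 157) = 1*(-164) = -164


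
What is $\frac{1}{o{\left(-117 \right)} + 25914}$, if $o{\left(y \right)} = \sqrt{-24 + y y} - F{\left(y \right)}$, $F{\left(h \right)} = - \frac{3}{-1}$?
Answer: $\frac{8637}{223788752} - \frac{\sqrt{13665}}{671366256} \approx 3.842 \cdot 10^{-5}$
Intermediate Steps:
$F{\left(h \right)} = 3$ ($F{\left(h \right)} = \left(-3\right) \left(-1\right) = 3$)
$o{\left(y \right)} = -3 + \sqrt{-24 + y^{2}}$ ($o{\left(y \right)} = \sqrt{-24 + y y} - 3 = \sqrt{-24 + y^{2}} - 3 = -3 + \sqrt{-24 + y^{2}}$)
$\frac{1}{o{\left(-117 \right)} + 25914} = \frac{1}{\left(-3 + \sqrt{-24 + \left(-117\right)^{2}}\right) + 25914} = \frac{1}{\left(-3 + \sqrt{-24 + 13689}\right) + 25914} = \frac{1}{\left(-3 + \sqrt{13665}\right) + 25914} = \frac{1}{25911 + \sqrt{13665}}$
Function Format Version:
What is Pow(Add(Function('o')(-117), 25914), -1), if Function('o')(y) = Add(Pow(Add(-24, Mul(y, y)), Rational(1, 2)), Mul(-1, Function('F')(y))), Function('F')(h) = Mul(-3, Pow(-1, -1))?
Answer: Add(Rational(8637, 223788752), Mul(Rational(-1, 671366256), Pow(13665, Rational(1, 2)))) ≈ 3.8420e-5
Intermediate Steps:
Function('F')(h) = 3 (Function('F')(h) = Mul(-3, -1) = 3)
Function('o')(y) = Add(-3, Pow(Add(-24, Pow(y, 2)), Rational(1, 2))) (Function('o')(y) = Add(Pow(Add(-24, Mul(y, y)), Rational(1, 2)), Mul(-1, 3)) = Add(Pow(Add(-24, Pow(y, 2)), Rational(1, 2)), -3) = Add(-3, Pow(Add(-24, Pow(y, 2)), Rational(1, 2))))
Pow(Add(Function('o')(-117), 25914), -1) = Pow(Add(Add(-3, Pow(Add(-24, Pow(-117, 2)), Rational(1, 2))), 25914), -1) = Pow(Add(Add(-3, Pow(Add(-24, 13689), Rational(1, 2))), 25914), -1) = Pow(Add(Add(-3, Pow(13665, Rational(1, 2))), 25914), -1) = Pow(Add(25911, Pow(13665, Rational(1, 2))), -1)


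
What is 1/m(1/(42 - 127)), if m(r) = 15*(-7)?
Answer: -1/105 ≈ -0.0095238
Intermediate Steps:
m(r) = -105
1/m(1/(42 - 127)) = 1/(-105) = -1/105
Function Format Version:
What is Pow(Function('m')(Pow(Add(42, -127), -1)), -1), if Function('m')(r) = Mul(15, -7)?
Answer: Rational(-1, 105) ≈ -0.0095238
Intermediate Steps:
Function('m')(r) = -105
Pow(Function('m')(Pow(Add(42, -127), -1)), -1) = Pow(-105, -1) = Rational(-1, 105)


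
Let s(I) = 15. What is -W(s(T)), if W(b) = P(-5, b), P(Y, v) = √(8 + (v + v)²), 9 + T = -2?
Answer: -2*√227 ≈ -30.133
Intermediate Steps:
T = -11 (T = -9 - 2 = -11)
P(Y, v) = √(8 + 4*v²) (P(Y, v) = √(8 + (2*v)²) = √(8 + 4*v²))
W(b) = 2*√(2 + b²)
-W(s(T)) = -2*√(2 + 15²) = -2*√(2 + 225) = -2*√227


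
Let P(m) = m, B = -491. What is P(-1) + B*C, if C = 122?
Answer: -59903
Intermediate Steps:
P(-1) + B*C = -1 - 491*122 = -1 - 59902 = -59903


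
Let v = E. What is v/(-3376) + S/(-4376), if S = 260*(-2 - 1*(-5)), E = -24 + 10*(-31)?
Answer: -73231/923336 ≈ -0.079311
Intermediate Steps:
E = -334 (E = -24 - 310 = -334)
S = 780 (S = 260*(-2 + 5) = 260*3 = 780)
v = -334
v/(-3376) + S/(-4376) = -334/(-3376) + 780/(-4376) = -334*(-1/3376) + 780*(-1/4376) = 167/1688 - 195/1094 = -73231/923336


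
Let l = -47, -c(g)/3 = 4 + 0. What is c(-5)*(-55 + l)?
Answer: 1224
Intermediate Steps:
c(g) = -12 (c(g) = -3*(4 + 0) = -3*4 = -12)
c(-5)*(-55 + l) = -12*(-55 - 47) = -12*(-102) = 1224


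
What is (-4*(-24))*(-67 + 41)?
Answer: -2496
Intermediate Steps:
(-4*(-24))*(-67 + 41) = 96*(-26) = -2496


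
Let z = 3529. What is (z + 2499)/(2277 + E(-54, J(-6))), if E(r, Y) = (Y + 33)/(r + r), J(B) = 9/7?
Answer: 379764/143431 ≈ 2.6477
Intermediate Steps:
J(B) = 9/7 (J(B) = 9*(⅐) = 9/7)
E(r, Y) = (33 + Y)/(2*r) (E(r, Y) = (33 + Y)/((2*r)) = (33 + Y)*(1/(2*r)) = (33 + Y)/(2*r))
(z + 2499)/(2277 + E(-54, J(-6))) = (3529 + 2499)/(2277 + (½)*(33 + 9/7)/(-54)) = 6028/(2277 + (½)*(-1/54)*(240/7)) = 6028/(2277 - 20/63) = 6028/(143431/63) = 6028*(63/143431) = 379764/143431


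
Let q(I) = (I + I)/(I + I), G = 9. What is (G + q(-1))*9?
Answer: 90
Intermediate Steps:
q(I) = 1 (q(I) = (2*I)/((2*I)) = (2*I)*(1/(2*I)) = 1)
(G + q(-1))*9 = (9 + 1)*9 = 10*9 = 90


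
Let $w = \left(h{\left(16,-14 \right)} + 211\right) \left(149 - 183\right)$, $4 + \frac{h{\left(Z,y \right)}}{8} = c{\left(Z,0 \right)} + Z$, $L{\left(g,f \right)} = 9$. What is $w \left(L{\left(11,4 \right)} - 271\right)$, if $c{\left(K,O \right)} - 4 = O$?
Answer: $3019812$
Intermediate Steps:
$c{\left(K,O \right)} = 4 + O$
$h{\left(Z,y \right)} = 8 Z$ ($h{\left(Z,y \right)} = -32 + 8 \left(\left(4 + 0\right) + Z\right) = -32 + 8 \left(4 + Z\right) = -32 + \left(32 + 8 Z\right) = 8 Z$)
$w = -11526$ ($w = \left(8 \cdot 16 + 211\right) \left(149 - 183\right) = \left(128 + 211\right) \left(-34\right) = 339 \left(-34\right) = -11526$)
$w \left(L{\left(11,4 \right)} - 271\right) = - 11526 \left(9 - 271\right) = \left(-11526\right) \left(-262\right) = 3019812$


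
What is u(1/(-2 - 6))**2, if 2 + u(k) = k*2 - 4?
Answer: 625/16 ≈ 39.063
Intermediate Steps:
u(k) = -6 + 2*k (u(k) = -2 + (k*2 - 4) = -2 + (2*k - 4) = -2 + (-4 + 2*k) = -6 + 2*k)
u(1/(-2 - 6))**2 = (-6 + 2/(-2 - 6))**2 = (-6 + 2/(-8))**2 = (-6 + 2*(-1/8))**2 = (-6 - 1/4)**2 = (-25/4)**2 = 625/16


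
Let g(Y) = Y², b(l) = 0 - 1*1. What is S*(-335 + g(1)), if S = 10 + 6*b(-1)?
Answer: -1336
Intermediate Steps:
b(l) = -1 (b(l) = 0 - 1 = -1)
S = 4 (S = 10 + 6*(-1) = 10 - 6 = 4)
S*(-335 + g(1)) = 4*(-335 + 1²) = 4*(-335 + 1) = 4*(-334) = -1336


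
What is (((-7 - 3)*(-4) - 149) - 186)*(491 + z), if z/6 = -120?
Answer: 67555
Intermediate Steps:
z = -720 (z = 6*(-120) = -720)
(((-7 - 3)*(-4) - 149) - 186)*(491 + z) = (((-7 - 3)*(-4) - 149) - 186)*(491 - 720) = ((-10*(-4) - 149) - 186)*(-229) = ((40 - 149) - 186)*(-229) = (-109 - 186)*(-229) = -295*(-229) = 67555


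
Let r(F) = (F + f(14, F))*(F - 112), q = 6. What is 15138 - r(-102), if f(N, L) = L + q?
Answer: -27234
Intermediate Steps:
f(N, L) = 6 + L (f(N, L) = L + 6 = 6 + L)
r(F) = (-112 + F)*(6 + 2*F) (r(F) = (F + (6 + F))*(F - 112) = (6 + 2*F)*(-112 + F) = (-112 + F)*(6 + 2*F))
15138 - r(-102) = 15138 - (-672 - 218*(-102) + 2*(-102)²) = 15138 - (-672 + 22236 + 2*10404) = 15138 - (-672 + 22236 + 20808) = 15138 - 1*42372 = 15138 - 42372 = -27234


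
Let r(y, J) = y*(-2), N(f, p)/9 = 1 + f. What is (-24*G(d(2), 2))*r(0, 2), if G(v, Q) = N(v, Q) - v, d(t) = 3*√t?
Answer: 0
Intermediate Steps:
N(f, p) = 9 + 9*f (N(f, p) = 9*(1 + f) = 9 + 9*f)
G(v, Q) = 9 + 8*v (G(v, Q) = (9 + 9*v) - v = 9 + 8*v)
r(y, J) = -2*y
(-24*G(d(2), 2))*r(0, 2) = (-24*(9 + 8*(3*√2)))*(-2*0) = -24*(9 + 24*√2)*0 = (-216 - 576*√2)*0 = 0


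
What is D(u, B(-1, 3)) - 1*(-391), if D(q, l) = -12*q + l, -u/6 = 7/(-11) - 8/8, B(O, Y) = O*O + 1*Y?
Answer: 3049/11 ≈ 277.18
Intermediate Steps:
B(O, Y) = Y + O**2 (B(O, Y) = O**2 + Y = Y + O**2)
u = 108/11 (u = -6*(7/(-11) - 8/8) = -6*(7*(-1/11) - 8*1/8) = -6*(-7/11 - 1) = -6*(-18/11) = 108/11 ≈ 9.8182)
D(q, l) = l - 12*q
D(u, B(-1, 3)) - 1*(-391) = ((3 + (-1)**2) - 12*108/11) - 1*(-391) = ((3 + 1) - 1296/11) + 391 = (4 - 1296/11) + 391 = -1252/11 + 391 = 3049/11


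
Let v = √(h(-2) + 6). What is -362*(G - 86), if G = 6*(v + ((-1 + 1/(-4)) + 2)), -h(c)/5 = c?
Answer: 20815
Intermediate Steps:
h(c) = -5*c
v = 4 (v = √(-5*(-2) + 6) = √(10 + 6) = √16 = 4)
G = 57/2 (G = 6*(4 + ((-1 + 1/(-4)) + 2)) = 6*(4 + ((-1 - ¼) + 2)) = 6*(4 + (-5/4 + 2)) = 6*(4 + ¾) = 6*(19/4) = 57/2 ≈ 28.500)
-362*(G - 86) = -362*(57/2 - 86) = -362*(-115/2) = 20815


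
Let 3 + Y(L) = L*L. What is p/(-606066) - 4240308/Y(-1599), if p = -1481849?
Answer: 203147008529/258264722778 ≈ 0.78658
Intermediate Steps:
Y(L) = -3 + L² (Y(L) = -3 + L*L = -3 + L²)
p/(-606066) - 4240308/Y(-1599) = -1481849/(-606066) - 4240308/(-3 + (-1599)²) = -1481849*(-1/606066) - 4240308/(-3 + 2556801) = 1481849/606066 - 4240308/2556798 = 1481849/606066 - 4240308*1/2556798 = 1481849/606066 - 706718/426133 = 203147008529/258264722778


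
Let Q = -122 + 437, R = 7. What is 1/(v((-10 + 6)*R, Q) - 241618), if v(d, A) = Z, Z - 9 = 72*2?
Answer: -1/241465 ≈ -4.1414e-6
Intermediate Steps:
Z = 153 (Z = 9 + 72*2 = 9 + 144 = 153)
Q = 315
v(d, A) = 153
1/(v((-10 + 6)*R, Q) - 241618) = 1/(153 - 241618) = 1/(-241465) = -1/241465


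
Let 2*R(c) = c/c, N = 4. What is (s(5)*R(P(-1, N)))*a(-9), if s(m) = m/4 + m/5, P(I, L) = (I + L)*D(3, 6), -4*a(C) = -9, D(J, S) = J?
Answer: 81/32 ≈ 2.5313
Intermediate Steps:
a(C) = 9/4 (a(C) = -¼*(-9) = 9/4)
P(I, L) = 3*I + 3*L (P(I, L) = (I + L)*3 = 3*I + 3*L)
s(m) = 9*m/20 (s(m) = m*(¼) + m*(⅕) = m/4 + m/5 = 9*m/20)
R(c) = ½ (R(c) = (c/c)/2 = (½)*1 = ½)
(s(5)*R(P(-1, N)))*a(-9) = (((9/20)*5)*(½))*(9/4) = ((9/4)*(½))*(9/4) = (9/8)*(9/4) = 81/32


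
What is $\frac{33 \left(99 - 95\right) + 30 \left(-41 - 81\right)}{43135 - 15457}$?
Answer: $- \frac{84}{659} \approx -0.12747$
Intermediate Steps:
$\frac{33 \left(99 - 95\right) + 30 \left(-41 - 81\right)}{43135 - 15457} = \frac{33 \cdot 4 + 30 \left(-122\right)}{27678} = \left(132 - 3660\right) \frac{1}{27678} = \left(-3528\right) \frac{1}{27678} = - \frac{84}{659}$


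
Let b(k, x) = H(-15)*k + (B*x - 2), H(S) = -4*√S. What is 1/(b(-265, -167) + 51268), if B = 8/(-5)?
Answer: 644165/33406558778 - 6625*I*√15/16703279389 ≈ 1.9283e-5 - 1.5361e-6*I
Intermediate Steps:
B = -8/5 (B = 8*(-⅕) = -8/5 ≈ -1.6000)
b(k, x) = -2 - 8*x/5 - 4*I*k*√15 (b(k, x) = (-4*I*√15)*k + (-8*x/5 - 2) = (-4*I*√15)*k + (-2 - 8*x/5) = -4*I*k*√15 + (-2 - 8*x/5) = -2 - 8*x/5 - 4*I*k*√15)
1/(b(-265, -167) + 51268) = 1/((-2 - 8/5*(-167) - 4*I*(-265)*√15) + 51268) = 1/((-2 + 1336/5 + 1060*I*√15) + 51268) = 1/((1326/5 + 1060*I*√15) + 51268) = 1/(257666/5 + 1060*I*√15)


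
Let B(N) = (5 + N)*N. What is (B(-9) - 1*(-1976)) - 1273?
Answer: 739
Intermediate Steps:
B(N) = N*(5 + N)
(B(-9) - 1*(-1976)) - 1273 = (-9*(5 - 9) - 1*(-1976)) - 1273 = (-9*(-4) + 1976) - 1273 = (36 + 1976) - 1273 = 2012 - 1273 = 739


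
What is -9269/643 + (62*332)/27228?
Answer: -59785205/4376901 ≈ -13.659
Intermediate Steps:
-9269/643 + (62*332)/27228 = -9269*1/643 + 20584*(1/27228) = -9269/643 + 5146/6807 = -59785205/4376901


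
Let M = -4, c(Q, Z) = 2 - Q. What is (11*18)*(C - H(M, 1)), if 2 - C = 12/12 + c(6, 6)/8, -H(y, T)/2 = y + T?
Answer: -891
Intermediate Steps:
H(y, T) = -2*T - 2*y (H(y, T) = -2*(y + T) = -2*(T + y) = -2*T - 2*y)
C = 3/2 (C = 2 - (12/12 + (2 - 1*6)/8) = 2 - (12*(1/12) + (2 - 6)*(1/8)) = 2 - (1 - 4*1/8) = 2 - (1 - 1/2) = 2 - 1*1/2 = 2 - 1/2 = 3/2 ≈ 1.5000)
(11*18)*(C - H(M, 1)) = (11*18)*(3/2 - (-2*1 - 2*(-4))) = 198*(3/2 - (-2 + 8)) = 198*(3/2 - 1*6) = 198*(3/2 - 6) = 198*(-9/2) = -891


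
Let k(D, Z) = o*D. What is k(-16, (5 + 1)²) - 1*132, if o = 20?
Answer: -452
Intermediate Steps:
k(D, Z) = 20*D
k(-16, (5 + 1)²) - 1*132 = 20*(-16) - 1*132 = -320 - 132 = -452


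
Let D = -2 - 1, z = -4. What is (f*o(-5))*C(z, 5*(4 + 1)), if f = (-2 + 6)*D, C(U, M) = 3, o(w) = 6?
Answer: -216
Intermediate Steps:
D = -3
f = -12 (f = (-2 + 6)*(-3) = 4*(-3) = -12)
(f*o(-5))*C(z, 5*(4 + 1)) = -12*6*3 = -72*3 = -216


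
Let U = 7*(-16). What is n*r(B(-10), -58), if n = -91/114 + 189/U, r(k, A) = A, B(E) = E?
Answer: 65743/456 ≈ 144.17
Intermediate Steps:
U = -112
n = -2267/912 (n = -91/114 + 189/(-112) = -91*1/114 + 189*(-1/112) = -91/114 - 27/16 = -2267/912 ≈ -2.4857)
n*r(B(-10), -58) = -2267/912*(-58) = 65743/456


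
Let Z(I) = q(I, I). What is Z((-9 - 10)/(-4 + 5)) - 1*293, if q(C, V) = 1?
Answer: -292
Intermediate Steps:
Z(I) = 1
Z((-9 - 10)/(-4 + 5)) - 1*293 = 1 - 1*293 = 1 - 293 = -292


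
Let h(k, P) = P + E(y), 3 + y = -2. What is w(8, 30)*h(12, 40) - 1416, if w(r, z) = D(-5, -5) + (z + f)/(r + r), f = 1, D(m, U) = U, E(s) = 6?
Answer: -12455/8 ≈ -1556.9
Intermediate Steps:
y = -5 (y = -3 - 2 = -5)
w(r, z) = -5 + (1 + z)/(2*r) (w(r, z) = -5 + (z + 1)/(r + r) = -5 + (1 + z)/((2*r)) = -5 + (1 + z)*(1/(2*r)) = -5 + (1 + z)/(2*r))
h(k, P) = 6 + P (h(k, P) = P + 6 = 6 + P)
w(8, 30)*h(12, 40) - 1416 = ((½)*(1 + 30 - 10*8)/8)*(6 + 40) - 1416 = ((½)*(⅛)*(1 + 30 - 80))*46 - 1416 = ((½)*(⅛)*(-49))*46 - 1416 = -49/16*46 - 1416 = -1127/8 - 1416 = -12455/8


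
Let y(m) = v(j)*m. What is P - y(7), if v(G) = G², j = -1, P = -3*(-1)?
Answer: -4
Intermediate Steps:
P = 3
y(m) = m (y(m) = (-1)²*m = 1*m = m)
P - y(7) = 3 - 1*7 = 3 - 7 = -4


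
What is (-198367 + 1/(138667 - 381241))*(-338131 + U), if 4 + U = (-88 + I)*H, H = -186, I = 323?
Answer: 18373876088855855/242574 ≈ 7.5745e+10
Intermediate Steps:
U = -43714 (U = -4 + (-88 + 323)*(-186) = -4 + 235*(-186) = -4 - 43710 = -43714)
(-198367 + 1/(138667 - 381241))*(-338131 + U) = (-198367 + 1/(138667 - 381241))*(-338131 - 43714) = (-198367 + 1/(-242574))*(-381845) = (-198367 - 1/242574)*(-381845) = -48118676659/242574*(-381845) = 18373876088855855/242574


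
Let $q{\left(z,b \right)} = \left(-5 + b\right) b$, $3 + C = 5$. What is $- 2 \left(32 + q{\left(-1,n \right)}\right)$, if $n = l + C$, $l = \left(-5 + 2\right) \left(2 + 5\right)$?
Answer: $-976$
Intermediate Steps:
$C = 2$ ($C = -3 + 5 = 2$)
$l = -21$ ($l = \left(-3\right) 7 = -21$)
$n = -19$ ($n = -21 + 2 = -19$)
$q{\left(z,b \right)} = b \left(-5 + b\right)$
$- 2 \left(32 + q{\left(-1,n \right)}\right) = - 2 \left(32 - 19 \left(-5 - 19\right)\right) = - 2 \left(32 - -456\right) = - 2 \left(32 + 456\right) = \left(-2\right) 488 = -976$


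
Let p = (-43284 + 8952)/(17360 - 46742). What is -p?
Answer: -5722/4897 ≈ -1.1685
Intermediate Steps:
p = 5722/4897 (p = -34332/(-29382) = -34332*(-1/29382) = 5722/4897 ≈ 1.1685)
-p = -1*5722/4897 = -5722/4897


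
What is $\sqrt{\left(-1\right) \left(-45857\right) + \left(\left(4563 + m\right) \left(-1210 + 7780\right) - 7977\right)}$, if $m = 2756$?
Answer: $\sqrt{48123710} \approx 6937.1$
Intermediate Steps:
$\sqrt{\left(-1\right) \left(-45857\right) + \left(\left(4563 + m\right) \left(-1210 + 7780\right) - 7977\right)} = \sqrt{\left(-1\right) \left(-45857\right) - \left(7977 - \left(4563 + 2756\right) \left(-1210 + 7780\right)\right)} = \sqrt{45857 + \left(7319 \cdot 6570 - 7977\right)} = \sqrt{45857 + \left(48085830 - 7977\right)} = \sqrt{45857 + 48077853} = \sqrt{48123710}$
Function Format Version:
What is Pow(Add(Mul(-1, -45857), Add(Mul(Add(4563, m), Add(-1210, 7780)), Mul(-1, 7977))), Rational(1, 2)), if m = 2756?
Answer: Pow(48123710, Rational(1, 2)) ≈ 6937.1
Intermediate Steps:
Pow(Add(Mul(-1, -45857), Add(Mul(Add(4563, m), Add(-1210, 7780)), Mul(-1, 7977))), Rational(1, 2)) = Pow(Add(Mul(-1, -45857), Add(Mul(Add(4563, 2756), Add(-1210, 7780)), Mul(-1, 7977))), Rational(1, 2)) = Pow(Add(45857, Add(Mul(7319, 6570), -7977)), Rational(1, 2)) = Pow(Add(45857, Add(48085830, -7977)), Rational(1, 2)) = Pow(Add(45857, 48077853), Rational(1, 2)) = Pow(48123710, Rational(1, 2))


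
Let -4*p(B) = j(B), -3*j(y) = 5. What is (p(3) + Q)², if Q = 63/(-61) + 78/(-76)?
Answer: 521802649/193432464 ≈ 2.6976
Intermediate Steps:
j(y) = -5/3 (j(y) = -⅓*5 = -5/3)
p(B) = 5/12 (p(B) = -¼*(-5/3) = 5/12)
Q = -4773/2318 (Q = 63*(-1/61) + 78*(-1/76) = -63/61 - 39/38 = -4773/2318 ≈ -2.0591)
(p(3) + Q)² = (5/12 - 4773/2318)² = (-22843/13908)² = 521802649/193432464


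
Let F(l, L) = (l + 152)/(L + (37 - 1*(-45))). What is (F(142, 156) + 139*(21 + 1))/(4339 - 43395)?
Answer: -52007/663952 ≈ -0.078329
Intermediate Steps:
F(l, L) = (152 + l)/(82 + L) (F(l, L) = (152 + l)/(L + (37 + 45)) = (152 + l)/(L + 82) = (152 + l)/(82 + L))
(F(142, 156) + 139*(21 + 1))/(4339 - 43395) = ((152 + 142)/(82 + 156) + 139*(21 + 1))/(4339 - 43395) = (294/238 + 139*22)/(-39056) = ((1/238)*294 + 3058)*(-1/39056) = (21/17 + 3058)*(-1/39056) = (52007/17)*(-1/39056) = -52007/663952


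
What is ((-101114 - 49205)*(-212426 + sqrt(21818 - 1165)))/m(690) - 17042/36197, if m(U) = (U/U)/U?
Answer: 797523002200054378/36197 - 103720110*sqrt(20653) ≈ 2.2018e+13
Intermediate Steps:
m(U) = 1/U
((-101114 - 49205)*(-212426 + sqrt(21818 - 1165)))/m(690) - 17042/36197 = ((-101114 - 49205)*(-212426 + sqrt(21818 - 1165)))/(1/690) - 17042/36197 = (-150319*(-212426 + sqrt(20653)))/(1/690) - 17042*1/36197 = (31931663894 - 150319*sqrt(20653))*690 - 17042/36197 = (22032848086860 - 103720110*sqrt(20653)) - 17042/36197 = 797523002200054378/36197 - 103720110*sqrt(20653)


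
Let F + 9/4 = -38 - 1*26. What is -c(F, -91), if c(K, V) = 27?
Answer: -27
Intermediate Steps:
F = -265/4 (F = -9/4 + (-38 - 1*26) = -9/4 + (-38 - 26) = -9/4 - 64 = -265/4 ≈ -66.250)
-c(F, -91) = -1*27 = -27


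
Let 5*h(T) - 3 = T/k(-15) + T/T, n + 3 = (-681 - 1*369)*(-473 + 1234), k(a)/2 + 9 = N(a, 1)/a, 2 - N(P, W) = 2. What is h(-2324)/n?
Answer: -1198/35957385 ≈ -3.3317e-5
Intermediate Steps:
N(P, W) = 0 (N(P, W) = 2 - 1*2 = 2 - 2 = 0)
k(a) = -18 (k(a) = -18 + 2*(0/a) = -18 + 2*0 = -18 + 0 = -18)
n = -799053 (n = -3 + (-681 - 1*369)*(-473 + 1234) = -3 + (-681 - 369)*761 = -3 - 1050*761 = -3 - 799050 = -799053)
h(T) = ⅘ - T/90 (h(T) = ⅗ + (T/(-18) + T/T)/5 = ⅗ + (T*(-1/18) + 1)/5 = ⅗ + (-T/18 + 1)/5 = ⅗ + (1 - T/18)/5 = ⅗ + (⅕ - T/90) = ⅘ - T/90)
h(-2324)/n = (⅘ - 1/90*(-2324))/(-799053) = (⅘ + 1162/45)*(-1/799053) = (1198/45)*(-1/799053) = -1198/35957385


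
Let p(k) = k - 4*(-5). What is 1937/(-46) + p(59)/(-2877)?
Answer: -5576383/132342 ≈ -42.136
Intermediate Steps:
p(k) = 20 + k (p(k) = k + 20 = 20 + k)
1937/(-46) + p(59)/(-2877) = 1937/(-46) + (20 + 59)/(-2877) = 1937*(-1/46) + 79*(-1/2877) = -1937/46 - 79/2877 = -5576383/132342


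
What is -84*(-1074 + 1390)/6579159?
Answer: -8848/2193053 ≈ -0.0040346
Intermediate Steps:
-84*(-1074 + 1390)/6579159 = -84*316*(1/6579159) = -26544*1/6579159 = -8848/2193053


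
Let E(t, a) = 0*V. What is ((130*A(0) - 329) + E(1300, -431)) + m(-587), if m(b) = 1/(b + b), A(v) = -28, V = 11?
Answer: -4659607/1174 ≈ -3969.0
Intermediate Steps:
m(b) = 1/(2*b)
E(t, a) = 0 (E(t, a) = 0*11 = 0)
((130*A(0) - 329) + E(1300, -431)) + m(-587) = ((130*(-28) - 329) + 0) + (1/2)/(-587) = ((-3640 - 329) + 0) + (1/2)*(-1/587) = (-3969 + 0) - 1/1174 = -3969 - 1/1174 = -4659607/1174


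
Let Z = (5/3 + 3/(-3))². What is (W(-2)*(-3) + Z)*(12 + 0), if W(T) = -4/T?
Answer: -200/3 ≈ -66.667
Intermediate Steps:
Z = 4/9 (Z = (5*(⅓) + 3*(-⅓))² = (5/3 - 1)² = (⅔)² = 4/9 ≈ 0.44444)
(W(-2)*(-3) + Z)*(12 + 0) = (-4/(-2)*(-3) + 4/9)*(12 + 0) = (-4*(-½)*(-3) + 4/9)*12 = (2*(-3) + 4/9)*12 = (-6 + 4/9)*12 = -50/9*12 = -200/3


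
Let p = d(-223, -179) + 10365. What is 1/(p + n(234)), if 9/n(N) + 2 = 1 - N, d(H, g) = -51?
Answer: 235/2423781 ≈ 9.6956e-5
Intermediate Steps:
n(N) = 9/(-1 - N) (n(N) = 9/(-2 + (1 - N)) = 9/(-1 - N))
p = 10314 (p = -51 + 10365 = 10314)
1/(p + n(234)) = 1/(10314 - 9/(1 + 234)) = 1/(10314 - 9/235) = 1/(2423781/235) = 235/2423781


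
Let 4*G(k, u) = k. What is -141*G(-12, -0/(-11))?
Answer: 423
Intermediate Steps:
G(k, u) = k/4
-141*G(-12, -0/(-11)) = -141*(-12)/4 = -141*(-3) = 423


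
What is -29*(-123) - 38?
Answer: 3529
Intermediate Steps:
-29*(-123) - 38 = 3567 - 38 = 3529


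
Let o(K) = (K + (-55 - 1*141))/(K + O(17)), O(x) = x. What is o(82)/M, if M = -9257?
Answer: 38/305481 ≈ 0.00012439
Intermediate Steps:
o(K) = (-196 + K)/(17 + K) (o(K) = (K + (-55 - 1*141))/(K + 17) = (K + (-55 - 141))/(17 + K) = (K - 196)/(17 + K) = (-196 + K)/(17 + K))
o(82)/M = ((-196 + 82)/(17 + 82))/(-9257) = (-114/99)*(-1/9257) = ((1/99)*(-114))*(-1/9257) = -38/33*(-1/9257) = 38/305481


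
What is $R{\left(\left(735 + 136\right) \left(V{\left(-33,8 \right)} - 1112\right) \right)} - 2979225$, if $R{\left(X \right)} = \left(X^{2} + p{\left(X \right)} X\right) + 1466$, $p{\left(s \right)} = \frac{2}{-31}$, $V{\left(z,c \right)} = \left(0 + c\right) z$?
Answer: $\frac{44528082608959}{31} \approx 1.4364 \cdot 10^{12}$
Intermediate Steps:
$V{\left(z,c \right)} = c z$
$p{\left(s \right)} = - \frac{2}{31}$ ($p{\left(s \right)} = 2 \left(- \frac{1}{31}\right) = - \frac{2}{31}$)
$R{\left(X \right)} = 1466 + X^{2} - \frac{2 X}{31}$ ($R{\left(X \right)} = \left(X^{2} - \frac{2 X}{31}\right) + 1466 = 1466 + X^{2} - \frac{2 X}{31}$)
$R{\left(\left(735 + 136\right) \left(V{\left(-33,8 \right)} - 1112\right) \right)} - 2979225 = \left(1466 + \left(\left(735 + 136\right) \left(8 \left(-33\right) - 1112\right)\right)^{2} - \frac{2 \left(735 + 136\right) \left(8 \left(-33\right) - 1112\right)}{31}\right) - 2979225 = \left(1466 + \left(871 \left(-264 - 1112\right)\right)^{2} - \frac{2 \cdot 871 \left(-264 - 1112\right)}{31}\right) - 2979225 = \left(1466 + \left(871 \left(-1376\right)\right)^{2} - \frac{2 \cdot 871 \left(-1376\right)}{31}\right) - 2979225 = \left(1466 + \left(-1198496\right)^{2} - - \frac{2396992}{31}\right) - 2979225 = \left(1466 + 1436392662016 + \frac{2396992}{31}\right) - 2979225 = \frac{44528174964934}{31} - 2979225 = \frac{44528082608959}{31}$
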